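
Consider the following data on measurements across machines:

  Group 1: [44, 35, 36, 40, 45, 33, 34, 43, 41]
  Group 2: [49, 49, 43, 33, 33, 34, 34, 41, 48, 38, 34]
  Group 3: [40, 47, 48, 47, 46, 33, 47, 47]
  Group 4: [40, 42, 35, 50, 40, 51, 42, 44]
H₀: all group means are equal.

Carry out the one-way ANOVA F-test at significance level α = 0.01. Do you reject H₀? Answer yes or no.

Group means [39.00, 39.64, 44.38, 43.00], grand mean 41.278
SSB = Σnᵢ(x̄ᵢ−x̄)² = 176.802; SSW = ΣΣ(x−x̄ᵢ)² = 1002.420
MSB = 176.802/3 = 58.9339; MSW = 1002.420/32 = 31.3256
F = MSB/MSW = 1.8813
df = (3, 32)
p-value (upper-tail) = 0.15260
At α=0.01: p ≥ α → fail to reject H₀

reject H₀: no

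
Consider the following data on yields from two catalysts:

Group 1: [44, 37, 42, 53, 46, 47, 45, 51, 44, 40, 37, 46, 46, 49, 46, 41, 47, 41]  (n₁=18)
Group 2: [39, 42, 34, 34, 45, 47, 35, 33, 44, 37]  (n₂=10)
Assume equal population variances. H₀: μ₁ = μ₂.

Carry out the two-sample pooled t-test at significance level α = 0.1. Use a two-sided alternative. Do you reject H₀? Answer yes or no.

x̄₁=44.556, s₁=4.342, n₁=18
x̄₂=39.000, s₂=5.164, n₂=10
s_p² = [17·4.342² + 9·5.164²]/26 = 21.5556
SE = √(s_p²·(1/18+1/10)) = 1.8311
t = (44.556−39.000)/1.8311 = 3.0339
df = 26
p-value (two-sided) = 0.00542
At α=0.1: p < α → reject H₀

reject H₀: yes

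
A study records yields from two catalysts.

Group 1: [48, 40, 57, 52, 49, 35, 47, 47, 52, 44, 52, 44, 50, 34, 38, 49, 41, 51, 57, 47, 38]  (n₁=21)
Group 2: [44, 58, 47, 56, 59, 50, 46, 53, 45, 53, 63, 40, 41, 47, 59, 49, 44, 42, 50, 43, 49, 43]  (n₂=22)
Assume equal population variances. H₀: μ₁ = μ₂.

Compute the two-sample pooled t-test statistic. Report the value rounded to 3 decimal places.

x̄₁=46.286, s₁=6.619, n₁=21
x̄₂=49.136, s₂=6.578, n₂=22
s_p² = [20·6.619² + 21·6.578²]/41 = 43.5336
SE = √(s_p²·(1/21+1/22)) = 2.0129
t = (46.286−49.136)/2.0129 = -1.4162
df = 41

test statistic = -1.416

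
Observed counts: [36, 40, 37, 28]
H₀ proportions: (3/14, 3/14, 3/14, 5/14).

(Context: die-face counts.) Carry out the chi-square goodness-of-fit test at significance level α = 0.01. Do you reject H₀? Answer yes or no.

n = 141; E_i = n·p_i = [30.21, 30.21, 30.21, 50.36]
χ² = (36−30.21)²/30.21 + (40−30.21)²/30.21 + (37−30.21)²/30.21 + (28−50.36)²/50.36 = 15.7272
df = 3
p-value (upper-tail) = 0.00129
At α=0.01: p < α → reject H₀

reject H₀: yes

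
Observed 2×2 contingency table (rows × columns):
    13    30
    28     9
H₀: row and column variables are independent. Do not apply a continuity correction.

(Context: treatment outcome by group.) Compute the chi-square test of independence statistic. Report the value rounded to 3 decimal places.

Row totals [43, 37], col totals [41, 39], n=80
χ² = (13−22.04)²/22.04 + (30−20.96)²/20.96 + (28−18.96)²/18.96 + (9−18.04)²/18.04 = 16.4380
df = 1

test statistic = 16.438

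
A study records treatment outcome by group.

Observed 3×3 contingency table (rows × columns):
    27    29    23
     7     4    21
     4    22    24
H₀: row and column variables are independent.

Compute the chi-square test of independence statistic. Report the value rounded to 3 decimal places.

Row totals [79, 32, 50], col totals [38, 55, 68], n=161
χ² = (27−18.65)²/18.65 + (29−26.99)²/26.99 + (23−33.37)²/33.37 + (7−7.55)²/7.55 + (4−10.93)²/10.93 + (21−13.52)²/13.52 + (4−11.80)²/11.80 + (22−17.08)²/17.08 + (24−21.12)²/21.12 = 22.6612
df = 4

test statistic = 22.661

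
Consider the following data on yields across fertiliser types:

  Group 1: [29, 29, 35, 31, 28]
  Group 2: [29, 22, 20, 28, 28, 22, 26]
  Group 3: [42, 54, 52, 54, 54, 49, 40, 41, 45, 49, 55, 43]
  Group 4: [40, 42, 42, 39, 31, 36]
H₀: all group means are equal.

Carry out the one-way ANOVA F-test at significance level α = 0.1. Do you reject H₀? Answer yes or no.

Group means [30.40, 25.00, 48.17, 38.33], grand mean 37.833
SSB = Σnᵢ(x̄ᵢ−x̄)² = 2711.967; SSW = ΣΣ(x−x̄ᵢ)² = 556.200
MSB = 2711.967/3 = 903.9889; MSW = 556.200/26 = 21.3923
F = MSB/MSW = 42.2577
df = (3, 26)
p-value (upper-tail) = 0.00000
At α=0.1: p < α → reject H₀

reject H₀: yes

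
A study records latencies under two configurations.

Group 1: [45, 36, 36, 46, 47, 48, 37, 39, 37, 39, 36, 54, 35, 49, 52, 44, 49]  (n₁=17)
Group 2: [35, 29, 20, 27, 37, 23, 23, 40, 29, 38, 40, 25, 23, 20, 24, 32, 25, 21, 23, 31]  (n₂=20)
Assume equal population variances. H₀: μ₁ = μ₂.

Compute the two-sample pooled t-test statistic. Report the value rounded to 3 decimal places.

x̄₁=42.882, s₁=6.343, n₁=17
x̄₂=28.250, s₂=6.711, n₂=20
s_p² = [16·6.343² + 19·6.711²]/35 = 42.8433
SE = √(s_p²·(1/17+1/20)) = 2.1592
t = (42.882−28.250)/2.1592 = 6.7766
df = 35

test statistic = 6.777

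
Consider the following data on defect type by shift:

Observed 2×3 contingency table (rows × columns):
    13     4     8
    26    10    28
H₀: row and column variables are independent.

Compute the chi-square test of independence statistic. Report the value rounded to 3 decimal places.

Row totals [25, 64], col totals [39, 14, 36], n=89
χ² = (13−10.96)²/10.96 + (4−3.93)²/3.93 + (8−10.11)²/10.11 + (26−28.04)²/28.04 + (10−10.07)²/10.07 + (28−25.89)²/25.89 = 1.1461
df = 2

test statistic = 1.146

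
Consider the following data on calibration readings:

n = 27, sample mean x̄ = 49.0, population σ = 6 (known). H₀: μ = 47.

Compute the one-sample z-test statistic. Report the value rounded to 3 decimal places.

test statistic = 1.732

SE = σ/√n = 6/√27 = 1.1547
z = (x̄−μ₀)/SE = (49.0−47)/1.1547 = 1.7321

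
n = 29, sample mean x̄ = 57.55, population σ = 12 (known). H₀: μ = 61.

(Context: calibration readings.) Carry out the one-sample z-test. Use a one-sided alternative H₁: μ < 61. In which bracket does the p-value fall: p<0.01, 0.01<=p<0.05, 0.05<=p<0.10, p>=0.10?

p-value bracket: 0.05<=p<0.10

SE = σ/√n = 12/√29 = 2.2283
z = (x̄−μ₀)/SE = (57.55−61)/2.2283 = -1.5482
p-value (one-sided, H₁ less) = 0.06078
→ bracket: 0.05<=p<0.10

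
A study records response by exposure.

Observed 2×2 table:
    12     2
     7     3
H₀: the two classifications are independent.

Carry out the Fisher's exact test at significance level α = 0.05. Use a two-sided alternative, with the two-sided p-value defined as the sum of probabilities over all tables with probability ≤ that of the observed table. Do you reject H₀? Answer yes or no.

Margins: r₁=14, r₂=10, c₁=19, c₂=5, n=24
p_obs = C(14,12)·C(10,7)/C(24,19); sum pmf over tables with pmf ≤ p_obs
p-value (two-sided) = 0.61462
At α=0.05: p ≥ α → fail to reject H₀

reject H₀: no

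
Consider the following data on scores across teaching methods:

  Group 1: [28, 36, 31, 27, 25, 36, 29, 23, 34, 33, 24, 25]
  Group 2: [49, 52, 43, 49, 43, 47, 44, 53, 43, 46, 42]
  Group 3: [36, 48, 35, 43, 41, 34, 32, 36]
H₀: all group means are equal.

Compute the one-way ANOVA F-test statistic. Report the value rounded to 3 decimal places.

Group means [29.25, 46.45, 38.12], grand mean 37.645
SSB = Σnᵢ(x̄ᵢ−x̄)² = 1701.245; SSW = ΣΣ(x−x̄ᵢ)² = 591.852
MSB = 1701.245/2 = 850.6223; MSW = 591.852/28 = 21.1376
F = MSB/MSW = 40.2422
df = (2, 28)

test statistic = 40.242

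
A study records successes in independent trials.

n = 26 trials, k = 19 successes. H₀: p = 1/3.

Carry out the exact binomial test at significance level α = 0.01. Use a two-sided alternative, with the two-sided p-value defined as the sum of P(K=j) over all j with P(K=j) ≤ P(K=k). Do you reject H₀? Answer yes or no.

reject H₀: yes

Exact binomial: n=26, k=19, p₀=1/3=0.3333
P(X=j) = C(n,j)·p₀^j·(1−p₀)^(n−j); p = Σ P(X=j) over j with P(X=j) ≤ P(X=19)
p-value (two-sided) = 0.00007
At α=0.01: p < α → reject H₀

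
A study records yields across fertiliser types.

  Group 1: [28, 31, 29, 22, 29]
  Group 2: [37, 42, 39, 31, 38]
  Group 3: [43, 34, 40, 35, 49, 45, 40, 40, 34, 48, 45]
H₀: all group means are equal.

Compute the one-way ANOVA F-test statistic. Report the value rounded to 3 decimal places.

Group means [27.80, 37.40, 41.18], grand mean 37.095
SSB = Σnᵢ(x̄ᵢ−x̄)² = 616.173; SSW = ΣΣ(x−x̄ᵢ)² = 397.636
MSB = 616.173/2 = 308.0866; MSW = 397.636/18 = 22.0909
F = MSB/MSW = 13.9463
df = (2, 18)

test statistic = 13.946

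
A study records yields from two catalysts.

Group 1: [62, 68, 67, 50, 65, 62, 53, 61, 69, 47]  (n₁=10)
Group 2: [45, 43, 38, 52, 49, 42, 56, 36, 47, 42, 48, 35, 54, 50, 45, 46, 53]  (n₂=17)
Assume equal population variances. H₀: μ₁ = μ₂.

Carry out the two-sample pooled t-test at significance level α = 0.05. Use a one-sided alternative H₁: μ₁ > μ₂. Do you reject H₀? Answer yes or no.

reject H₀: yes

x̄₁=60.400, s₁=7.777, n₁=10
x̄₂=45.941, s₂=6.159, n₂=17
s_p² = [9·7.777² + 16·6.159²]/25 = 46.0536
SE = √(s_p²·(1/10+1/17)) = 2.7045
t = (60.400−45.941)/2.7045 = 5.3462
df = 25
p-value (one-sided, H₁ greater) = 0.00001
At α=0.05: p < α → reject H₀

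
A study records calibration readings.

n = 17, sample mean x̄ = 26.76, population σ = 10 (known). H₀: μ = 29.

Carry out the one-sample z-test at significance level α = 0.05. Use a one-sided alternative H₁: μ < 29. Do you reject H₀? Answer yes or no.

reject H₀: no

SE = σ/√n = 10/√17 = 2.4254
z = (x̄−μ₀)/SE = (26.76−29)/2.4254 = -0.9236
p-value (one-sided, H₁ less) = 0.17785
At α=0.05: p ≥ α → fail to reject H₀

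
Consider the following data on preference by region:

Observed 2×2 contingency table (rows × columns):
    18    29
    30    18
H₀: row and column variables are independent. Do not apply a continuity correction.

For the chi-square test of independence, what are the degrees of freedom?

df = (r−1)(c−1) = (2−1)·(2−1) = 1

degrees of freedom = 1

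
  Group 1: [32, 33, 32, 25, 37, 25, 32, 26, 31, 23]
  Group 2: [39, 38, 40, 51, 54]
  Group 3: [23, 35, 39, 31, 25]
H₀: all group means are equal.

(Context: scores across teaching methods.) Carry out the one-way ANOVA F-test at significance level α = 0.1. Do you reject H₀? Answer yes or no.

reject H₀: yes

Group means [29.60, 44.40, 30.60], grand mean 33.550
SSB = Σnᵢ(x̄ᵢ−x̄)² = 788.150; SSW = ΣΣ(x−x̄ᵢ)² = 588.800
MSB = 788.150/2 = 394.0750; MSW = 588.800/17 = 34.6353
F = MSB/MSW = 11.3778
df = (2, 17)
p-value (upper-tail) = 0.00073
At α=0.1: p < α → reject H₀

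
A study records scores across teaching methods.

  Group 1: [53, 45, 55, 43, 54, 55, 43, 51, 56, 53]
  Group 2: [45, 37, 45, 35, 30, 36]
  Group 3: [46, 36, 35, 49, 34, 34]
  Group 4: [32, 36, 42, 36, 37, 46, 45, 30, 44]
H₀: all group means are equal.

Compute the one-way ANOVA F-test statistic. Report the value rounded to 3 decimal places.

test statistic = 10.076

Group means [50.80, 38.00, 39.00, 38.67], grand mean 42.516
SSB = Σnᵢ(x̄ᵢ−x̄)² = 1016.142; SSW = ΣΣ(x−x̄ᵢ)² = 907.600
MSB = 1016.142/3 = 338.7140; MSW = 907.600/27 = 33.6148
F = MSB/MSW = 10.0763
df = (3, 27)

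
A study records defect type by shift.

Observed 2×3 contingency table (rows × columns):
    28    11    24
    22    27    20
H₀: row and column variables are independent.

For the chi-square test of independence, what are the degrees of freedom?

df = (r−1)(c−1) = (2−1)·(3−1) = 2

degrees of freedom = 2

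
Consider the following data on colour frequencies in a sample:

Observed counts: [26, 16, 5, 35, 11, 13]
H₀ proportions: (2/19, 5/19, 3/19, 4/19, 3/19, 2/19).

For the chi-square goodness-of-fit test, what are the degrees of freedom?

degrees of freedom = 5

df = k − 1 = 6 − 1 = 5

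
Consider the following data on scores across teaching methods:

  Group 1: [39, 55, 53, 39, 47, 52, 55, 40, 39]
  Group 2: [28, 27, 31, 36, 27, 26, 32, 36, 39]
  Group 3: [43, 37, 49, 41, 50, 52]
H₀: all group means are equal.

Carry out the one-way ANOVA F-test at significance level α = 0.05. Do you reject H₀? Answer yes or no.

Group means [46.56, 31.33, 45.33], grand mean 40.542
SSB = Σnᵢ(x̄ᵢ−x̄)² = 1226.403; SSW = ΣΣ(x−x̄ᵢ)² = 781.556
MSB = 1226.403/2 = 613.2014; MSW = 781.556/21 = 37.2169
F = MSB/MSW = 16.4764
df = (2, 21)
p-value (upper-tail) = 0.00005
At α=0.05: p < α → reject H₀

reject H₀: yes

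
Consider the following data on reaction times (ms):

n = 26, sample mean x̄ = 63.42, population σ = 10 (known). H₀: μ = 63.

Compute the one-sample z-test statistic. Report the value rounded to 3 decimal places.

SE = σ/√n = 10/√26 = 1.9612
z = (x̄−μ₀)/SE = (63.42−63)/1.9612 = 0.2142

test statistic = 0.214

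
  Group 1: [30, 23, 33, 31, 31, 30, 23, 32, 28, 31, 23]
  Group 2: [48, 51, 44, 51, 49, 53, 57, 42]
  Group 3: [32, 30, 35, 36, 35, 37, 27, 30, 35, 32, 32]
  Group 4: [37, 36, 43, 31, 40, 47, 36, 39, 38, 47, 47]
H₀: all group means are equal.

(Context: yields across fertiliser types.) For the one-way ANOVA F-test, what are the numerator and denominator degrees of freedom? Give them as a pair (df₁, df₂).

degrees of freedom = [3, 37]

k = 4 groups, N = 41 total
df = (k−1, N−k) = (4−1, 41−4) = (3, 37)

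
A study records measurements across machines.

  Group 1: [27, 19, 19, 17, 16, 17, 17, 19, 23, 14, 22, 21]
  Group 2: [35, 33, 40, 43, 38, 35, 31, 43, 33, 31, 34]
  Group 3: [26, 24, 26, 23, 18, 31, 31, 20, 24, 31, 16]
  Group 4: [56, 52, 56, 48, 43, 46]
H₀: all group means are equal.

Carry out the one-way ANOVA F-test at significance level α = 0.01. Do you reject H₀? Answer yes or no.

Group means [19.25, 36.00, 24.55, 50.17], grand mean 29.950
SSB = Σnᵢ(x̄ᵢ−x̄)² = 4550.089; SSW = ΣΣ(x−x̄ᵢ)² = 743.811
MSB = 4550.089/3 = 1516.6965; MSW = 743.811/36 = 20.6614
F = MSB/MSW = 73.4072
df = (3, 36)
p-value (upper-tail) = 0.00000
At α=0.01: p < α → reject H₀

reject H₀: yes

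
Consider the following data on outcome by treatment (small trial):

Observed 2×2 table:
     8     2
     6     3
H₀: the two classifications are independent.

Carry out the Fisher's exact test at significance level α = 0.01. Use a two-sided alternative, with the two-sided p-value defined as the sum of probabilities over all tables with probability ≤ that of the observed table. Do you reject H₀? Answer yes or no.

reject H₀: no

Margins: r₁=10, r₂=9, c₁=14, c₂=5, n=19
p_obs = C(10,8)·C(9,6)/C(19,14); sum pmf over tables with pmf ≤ p_obs
p-value (two-sided) = 0.62848
At α=0.01: p ≥ α → fail to reject H₀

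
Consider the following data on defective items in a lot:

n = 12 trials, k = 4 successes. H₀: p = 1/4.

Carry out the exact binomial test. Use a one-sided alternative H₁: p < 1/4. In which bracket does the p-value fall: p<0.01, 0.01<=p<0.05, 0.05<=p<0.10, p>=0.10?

p-value bracket: p>=0.10

Exact binomial: n=12, k=4, p₀=1/4=0.2500
P(X≤4) from Σ C(n,i)·p₀^i·(1−p₀)^(n−i)
p-value (one-sided, H₁ less) = 0.84236
→ bracket: p>=0.10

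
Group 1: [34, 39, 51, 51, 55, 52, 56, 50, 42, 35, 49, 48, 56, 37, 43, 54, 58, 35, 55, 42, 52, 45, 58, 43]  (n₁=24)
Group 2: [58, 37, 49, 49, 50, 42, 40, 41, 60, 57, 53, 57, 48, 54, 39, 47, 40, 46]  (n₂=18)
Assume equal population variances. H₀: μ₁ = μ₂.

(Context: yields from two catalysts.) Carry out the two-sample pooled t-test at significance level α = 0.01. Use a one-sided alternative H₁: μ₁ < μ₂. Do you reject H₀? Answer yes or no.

reject H₀: no

x̄₁=47.500, s₁=7.740, n₁=24
x̄₂=48.167, s₂=7.246, n₂=18
s_p² = [23·7.740² + 17·7.246²]/40 = 56.7625
SE = √(s_p²·(1/24+1/18)) = 2.3492
t = (47.500−48.167)/2.3492 = -0.2838
df = 40
p-value (one-sided, H₁ less) = 0.38902
At α=0.01: p ≥ α → fail to reject H₀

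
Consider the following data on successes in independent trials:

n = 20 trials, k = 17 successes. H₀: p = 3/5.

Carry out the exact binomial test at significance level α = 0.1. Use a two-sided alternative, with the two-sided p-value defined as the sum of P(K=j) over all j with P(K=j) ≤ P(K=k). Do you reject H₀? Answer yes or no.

reject H₀: yes

Exact binomial: n=20, k=17, p₀=3/5=0.6000
P(X=j) = C(n,j)·p₀^j·(1−p₀)^(n−j); p = Σ P(X=j) over j with P(X=j) ≤ P(X=17)
p-value (two-sided) = 0.02243
At α=0.1: p < α → reject H₀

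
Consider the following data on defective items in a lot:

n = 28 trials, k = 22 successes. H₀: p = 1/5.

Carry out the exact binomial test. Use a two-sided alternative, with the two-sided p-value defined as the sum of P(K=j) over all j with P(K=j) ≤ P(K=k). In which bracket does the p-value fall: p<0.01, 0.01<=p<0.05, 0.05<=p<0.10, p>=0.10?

p-value bracket: p<0.01

Exact binomial: n=28, k=22, p₀=1/5=0.2000
P(X=j) = C(n,j)·p₀^j·(1−p₀)^(n−j); p = Σ P(X=j) over j with P(X=j) ≤ P(X=22)
p-value (two-sided) = 0.00000
→ bracket: p<0.01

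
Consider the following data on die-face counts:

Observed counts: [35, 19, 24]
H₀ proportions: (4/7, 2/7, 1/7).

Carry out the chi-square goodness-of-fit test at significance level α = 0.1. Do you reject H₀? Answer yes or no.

n = 78; E_i = n·p_i = [44.57, 22.29, 11.14]
χ² = (35−44.57)²/44.57 + (19−22.29)²/22.29 + (24−11.14)²/11.14 = 17.3750
df = 2
p-value (upper-tail) = 0.00017
At α=0.1: p < α → reject H₀

reject H₀: yes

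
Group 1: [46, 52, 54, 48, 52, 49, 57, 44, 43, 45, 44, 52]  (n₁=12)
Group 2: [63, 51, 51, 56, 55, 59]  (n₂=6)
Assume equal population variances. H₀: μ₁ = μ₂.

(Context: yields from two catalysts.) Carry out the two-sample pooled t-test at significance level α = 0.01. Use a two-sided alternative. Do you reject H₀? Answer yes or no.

x̄₁=48.833, s₁=4.549, n₁=12
x̄₂=55.833, s₂=4.665, n₂=6
s_p² = [11·4.549² + 5·4.665²]/16 = 21.0312
SE = √(s_p²·(1/12+1/6)) = 2.2930
t = (48.833−55.833)/2.2930 = -3.0528
df = 16
p-value (two-sided) = 0.00759
At α=0.01: p < α → reject H₀

reject H₀: yes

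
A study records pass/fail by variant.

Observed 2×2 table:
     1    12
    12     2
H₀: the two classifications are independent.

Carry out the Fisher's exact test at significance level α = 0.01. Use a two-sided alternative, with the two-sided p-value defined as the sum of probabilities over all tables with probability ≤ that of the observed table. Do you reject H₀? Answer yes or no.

reject H₀: yes

Margins: r₁=13, r₂=14, c₁=13, c₂=14, n=27
p_obs = C(13,1)·C(14,12)/C(27,13); sum pmf over tables with pmf ≤ p_obs
p-value (two-sided) = 0.00007
At α=0.01: p < α → reject H₀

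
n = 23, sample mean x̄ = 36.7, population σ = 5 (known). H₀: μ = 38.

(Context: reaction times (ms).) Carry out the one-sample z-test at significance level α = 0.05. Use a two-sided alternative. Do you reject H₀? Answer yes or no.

SE = σ/√n = 5/√23 = 1.0426
z = (x̄−μ₀)/SE = (36.7−38)/1.0426 = -1.2469
p-value (two-sided) = 0.21243
At α=0.05: p ≥ α → fail to reject H₀

reject H₀: no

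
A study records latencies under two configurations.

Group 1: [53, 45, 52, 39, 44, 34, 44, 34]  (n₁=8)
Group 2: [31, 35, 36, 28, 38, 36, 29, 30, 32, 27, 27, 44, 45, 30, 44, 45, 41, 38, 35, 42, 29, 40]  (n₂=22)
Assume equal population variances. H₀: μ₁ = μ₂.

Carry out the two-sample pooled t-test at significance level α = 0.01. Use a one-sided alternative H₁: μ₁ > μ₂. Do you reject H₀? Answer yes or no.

x̄₁=43.125, s₁=7.220, n₁=8
x̄₂=35.545, s₂=6.208, n₂=22
s_p² = [7·7.220² + 21·6.208²]/28 = 41.9403
SE = √(s_p²·(1/8+1/22)) = 2.6737
t = (43.125−35.545)/2.6737 = 2.8348
df = 28
p-value (one-sided, H₁ greater) = 0.00421
At α=0.01: p < α → reject H₀

reject H₀: yes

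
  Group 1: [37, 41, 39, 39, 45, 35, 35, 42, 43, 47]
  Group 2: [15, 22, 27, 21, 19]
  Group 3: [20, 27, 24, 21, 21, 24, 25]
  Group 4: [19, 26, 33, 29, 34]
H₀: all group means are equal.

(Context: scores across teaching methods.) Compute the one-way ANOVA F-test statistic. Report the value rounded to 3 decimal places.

test statistic = 34.163

Group means [40.30, 20.80, 23.14, 28.20], grand mean 30.000
SSB = Σnᵢ(x̄ᵢ−x̄)² = 1829.443; SSW = ΣΣ(x−x̄ᵢ)² = 410.557
MSB = 1829.443/3 = 609.8143; MSW = 410.557/23 = 17.8503
F = MSB/MSW = 34.1627
df = (3, 23)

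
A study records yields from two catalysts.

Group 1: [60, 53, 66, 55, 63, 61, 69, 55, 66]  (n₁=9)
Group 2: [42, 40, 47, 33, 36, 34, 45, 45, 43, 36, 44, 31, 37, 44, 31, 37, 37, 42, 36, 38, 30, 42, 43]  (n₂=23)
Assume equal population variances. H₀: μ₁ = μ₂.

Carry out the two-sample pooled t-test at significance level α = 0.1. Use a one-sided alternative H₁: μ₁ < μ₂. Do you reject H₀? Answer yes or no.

reject H₀: no

x̄₁=60.889, s₁=5.645, n₁=9
x̄₂=38.826, s₂=5.024, n₂=23
s_p² = [8·5.645² + 22·5.024²]/30 = 27.0064
SE = √(s_p²·(1/9+1/23)) = 2.0433
t = (60.889−38.826)/2.0433 = 10.7978
df = 30
p-value (one-sided, H₁ less) = 1.00000
At α=0.1: p ≥ α → fail to reject H₀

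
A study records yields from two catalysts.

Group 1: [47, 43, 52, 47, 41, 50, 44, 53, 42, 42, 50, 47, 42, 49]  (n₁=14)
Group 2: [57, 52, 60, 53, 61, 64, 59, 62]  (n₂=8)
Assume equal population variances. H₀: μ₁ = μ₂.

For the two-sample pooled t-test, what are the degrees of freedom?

df = n₁ + n₂ − 2 = 14 + 8 − 2 = 20

degrees of freedom = 20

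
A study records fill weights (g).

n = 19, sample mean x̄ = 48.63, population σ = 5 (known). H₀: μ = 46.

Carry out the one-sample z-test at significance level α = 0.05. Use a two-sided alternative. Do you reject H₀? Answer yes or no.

reject H₀: yes

SE = σ/√n = 5/√19 = 1.1471
z = (x̄−μ₀)/SE = (48.63−46)/1.1471 = 2.2928
p-value (two-sided) = 0.02186
At α=0.05: p < α → reject H₀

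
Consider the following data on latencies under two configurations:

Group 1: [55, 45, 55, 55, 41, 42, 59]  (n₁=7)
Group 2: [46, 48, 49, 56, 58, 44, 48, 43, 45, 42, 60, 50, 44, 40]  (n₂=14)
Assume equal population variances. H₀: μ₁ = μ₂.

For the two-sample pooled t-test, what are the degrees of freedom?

degrees of freedom = 19

df = n₁ + n₂ − 2 = 7 + 14 − 2 = 19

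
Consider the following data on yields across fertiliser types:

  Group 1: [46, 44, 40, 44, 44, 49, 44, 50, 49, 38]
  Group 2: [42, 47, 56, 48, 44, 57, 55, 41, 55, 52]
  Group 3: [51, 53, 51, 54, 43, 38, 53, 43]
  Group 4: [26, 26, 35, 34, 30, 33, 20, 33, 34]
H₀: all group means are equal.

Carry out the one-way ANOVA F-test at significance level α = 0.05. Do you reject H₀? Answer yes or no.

Group means [44.80, 49.70, 48.25, 30.11], grand mean 43.297
SSB = Σnᵢ(x̄ᵢ−x̄)² = 2193.641; SSW = ΣΣ(x−x̄ᵢ)² = 928.089
MSB = 2193.641/3 = 731.2136; MSW = 928.089/33 = 28.1239
F = MSB/MSW = 25.9997
df = (3, 33)
p-value (upper-tail) = 0.00000
At α=0.05: p < α → reject H₀

reject H₀: yes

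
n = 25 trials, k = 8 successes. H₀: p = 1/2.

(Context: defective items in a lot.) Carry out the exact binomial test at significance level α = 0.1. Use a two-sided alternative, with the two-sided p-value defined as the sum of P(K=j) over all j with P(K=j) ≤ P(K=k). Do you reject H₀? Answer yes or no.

Exact binomial: n=25, k=8, p₀=1/2=0.5000
P(X=j) = C(n,j)·p₀^j·(1−p₀)^(n−j); p = Σ P(X=j) over j with P(X=j) ≤ P(X=8)
p-value (two-sided) = 0.10775
At α=0.1: p ≥ α → fail to reject H₀

reject H₀: no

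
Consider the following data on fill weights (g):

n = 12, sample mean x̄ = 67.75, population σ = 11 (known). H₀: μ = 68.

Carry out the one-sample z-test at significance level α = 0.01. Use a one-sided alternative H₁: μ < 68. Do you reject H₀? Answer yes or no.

SE = σ/√n = 11/√12 = 3.1754
z = (x̄−μ₀)/SE = (67.75−68)/3.1754 = -0.0787
p-value (one-sided, H₁ less) = 0.46862
At α=0.01: p ≥ α → fail to reject H₀

reject H₀: no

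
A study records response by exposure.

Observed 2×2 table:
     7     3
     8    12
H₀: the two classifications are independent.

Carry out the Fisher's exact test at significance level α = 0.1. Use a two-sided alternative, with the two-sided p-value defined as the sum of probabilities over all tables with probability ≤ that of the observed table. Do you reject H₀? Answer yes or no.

Margins: r₁=10, r₂=20, c₁=15, c₂=15, n=30
p_obs = C(10,7)·C(20,8)/C(30,15); sum pmf over tables with pmf ≤ p_obs
p-value (two-sided) = 0.24508
At α=0.1: p ≥ α → fail to reject H₀

reject H₀: no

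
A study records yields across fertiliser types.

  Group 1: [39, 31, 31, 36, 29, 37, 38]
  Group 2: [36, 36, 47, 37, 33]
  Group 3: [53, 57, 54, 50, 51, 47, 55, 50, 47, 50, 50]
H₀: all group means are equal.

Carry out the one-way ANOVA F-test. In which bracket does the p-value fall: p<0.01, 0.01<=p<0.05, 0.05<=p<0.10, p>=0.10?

Group means [34.43, 37.80, 51.27], grand mean 43.217
SSB = Σnᵢ(x̄ᵢ−x̄)² = 1401.217; SSW = ΣΣ(x−x̄ᵢ)² = 310.696
MSB = 1401.217/2 = 700.6085; MSW = 310.696/20 = 15.5348
F = MSB/MSW = 45.0993
df = (2, 20)
p-value (upper-tail) = 0.00000
→ bracket: p<0.01

p-value bracket: p<0.01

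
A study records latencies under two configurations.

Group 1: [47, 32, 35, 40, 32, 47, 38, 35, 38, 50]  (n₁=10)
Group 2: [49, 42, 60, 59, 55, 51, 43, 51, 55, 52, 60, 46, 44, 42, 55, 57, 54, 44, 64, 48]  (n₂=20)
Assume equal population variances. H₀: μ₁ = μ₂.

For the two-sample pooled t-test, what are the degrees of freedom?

degrees of freedom = 28

df = n₁ + n₂ − 2 = 10 + 20 − 2 = 28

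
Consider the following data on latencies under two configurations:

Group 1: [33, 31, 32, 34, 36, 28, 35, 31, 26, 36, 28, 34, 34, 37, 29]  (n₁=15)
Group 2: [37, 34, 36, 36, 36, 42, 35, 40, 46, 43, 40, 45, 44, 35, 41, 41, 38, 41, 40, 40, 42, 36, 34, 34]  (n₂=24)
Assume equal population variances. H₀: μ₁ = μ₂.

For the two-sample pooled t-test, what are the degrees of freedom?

degrees of freedom = 37

df = n₁ + n₂ − 2 = 15 + 24 − 2 = 37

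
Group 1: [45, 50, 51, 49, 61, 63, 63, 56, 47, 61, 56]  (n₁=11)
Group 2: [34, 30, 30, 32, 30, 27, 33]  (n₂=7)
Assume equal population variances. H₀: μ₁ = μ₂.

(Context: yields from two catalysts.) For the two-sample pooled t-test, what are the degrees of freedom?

df = n₁ + n₂ − 2 = 11 + 7 − 2 = 16

degrees of freedom = 16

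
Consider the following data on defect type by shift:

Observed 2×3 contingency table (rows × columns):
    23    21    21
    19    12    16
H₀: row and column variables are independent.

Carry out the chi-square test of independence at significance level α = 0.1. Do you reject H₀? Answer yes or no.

reject H₀: no

Row totals [65, 47], col totals [42, 33, 37], n=112
χ² = (23−24.38)²/24.38 + (21−19.15)²/19.15 + (21−21.47)²/21.47 + (19−17.62)²/17.62 + (12−13.85)²/13.85 + (16−15.53)²/15.53 = 0.6347
df = 2
p-value (upper-tail) = 0.72807
At α=0.1: p ≥ α → fail to reject H₀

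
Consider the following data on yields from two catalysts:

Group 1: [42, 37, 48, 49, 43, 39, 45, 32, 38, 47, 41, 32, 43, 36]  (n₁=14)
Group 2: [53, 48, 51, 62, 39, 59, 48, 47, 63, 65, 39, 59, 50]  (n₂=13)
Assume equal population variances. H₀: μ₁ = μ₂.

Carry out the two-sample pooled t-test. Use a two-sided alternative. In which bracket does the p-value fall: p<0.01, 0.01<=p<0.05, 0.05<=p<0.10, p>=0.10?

p-value bracket: p<0.01

x̄₁=40.857, s₁=5.475, n₁=14
x̄₂=52.538, s₂=8.589, n₂=13
s_p² = [13·5.475² + 12·8.589²]/25 = 50.9978
SE = √(s_p²·(1/14+1/13)) = 2.7506
t = (40.857−52.538)/2.7506 = -4.2469
df = 25
p-value (two-sided) = 0.00026
→ bracket: p<0.01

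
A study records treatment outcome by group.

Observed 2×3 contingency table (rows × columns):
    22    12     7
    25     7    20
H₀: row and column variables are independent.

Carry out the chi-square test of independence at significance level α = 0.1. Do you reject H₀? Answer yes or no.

reject H₀: yes

Row totals [41, 52], col totals [47, 19, 27], n=93
χ² = (22−20.72)²/20.72 + (12−8.38)²/8.38 + (7−11.90)²/11.90 + (25−26.28)²/26.28 + (7−10.62)²/10.62 + (20−15.10)²/15.10 = 6.5572
df = 2
p-value (upper-tail) = 0.03768
At α=0.1: p < α → reject H₀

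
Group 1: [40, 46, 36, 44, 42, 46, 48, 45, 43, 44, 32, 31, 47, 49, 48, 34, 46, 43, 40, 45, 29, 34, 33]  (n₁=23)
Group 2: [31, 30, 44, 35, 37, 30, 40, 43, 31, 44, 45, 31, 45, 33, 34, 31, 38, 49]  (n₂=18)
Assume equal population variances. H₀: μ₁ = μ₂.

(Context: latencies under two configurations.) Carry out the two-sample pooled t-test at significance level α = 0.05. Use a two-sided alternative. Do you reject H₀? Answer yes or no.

x̄₁=41.087, s₁=6.201, n₁=23
x̄₂=37.278, s₂=6.351, n₂=18
s_p² = [22·6.201² + 17·6.351²]/39 = 39.2676
SE = √(s_p²·(1/23+1/18)) = 1.9720
t = (41.087−37.278)/1.9720 = 1.9316
df = 39
p-value (two-sided) = 0.06070
At α=0.05: p ≥ α → fail to reject H₀

reject H₀: no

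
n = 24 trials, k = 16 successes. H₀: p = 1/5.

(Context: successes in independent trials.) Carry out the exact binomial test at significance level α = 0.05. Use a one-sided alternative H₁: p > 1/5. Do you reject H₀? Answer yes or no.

reject H₀: yes

Exact binomial: n=24, k=16, p₀=1/5=0.2000
P(X≥16) from Σ C(n,i)·p₀^i·(1−p₀)^(n−i)
p-value (one-sided, H₁ greater) = 0.00000
At α=0.05: p < α → reject H₀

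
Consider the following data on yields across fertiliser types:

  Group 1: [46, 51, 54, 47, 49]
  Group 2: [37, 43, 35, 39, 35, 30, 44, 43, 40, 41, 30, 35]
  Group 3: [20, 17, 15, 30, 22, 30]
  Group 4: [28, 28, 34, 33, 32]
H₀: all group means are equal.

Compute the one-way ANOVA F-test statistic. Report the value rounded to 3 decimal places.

test statistic = 32.446

Group means [49.40, 37.67, 22.33, 31.00], grand mean 35.286
SSB = Σnᵢ(x̄ᵢ−x̄)² = 2162.514; SSW = ΣΣ(x−x̄ᵢ)² = 533.200
MSB = 2162.514/3 = 720.8381; MSW = 533.200/24 = 22.2167
F = MSB/MSW = 32.4458
df = (3, 24)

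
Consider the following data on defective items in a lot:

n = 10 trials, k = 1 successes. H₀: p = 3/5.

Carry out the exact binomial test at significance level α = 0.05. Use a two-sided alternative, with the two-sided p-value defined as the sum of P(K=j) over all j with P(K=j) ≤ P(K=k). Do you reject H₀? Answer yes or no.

Exact binomial: n=10, k=1, p₀=3/5=0.6000
P(X=j) = C(n,j)·p₀^j·(1−p₀)^(n−j); p = Σ P(X=j) over j with P(X=j) ≤ P(X=1)
p-value (two-sided) = 0.00168
At α=0.05: p < α → reject H₀

reject H₀: yes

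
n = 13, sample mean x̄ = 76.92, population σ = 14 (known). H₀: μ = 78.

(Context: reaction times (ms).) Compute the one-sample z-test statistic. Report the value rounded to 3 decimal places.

SE = σ/√n = 14/√13 = 3.8829
z = (x̄−μ₀)/SE = (76.92−78)/3.8829 = -0.2781

test statistic = -0.278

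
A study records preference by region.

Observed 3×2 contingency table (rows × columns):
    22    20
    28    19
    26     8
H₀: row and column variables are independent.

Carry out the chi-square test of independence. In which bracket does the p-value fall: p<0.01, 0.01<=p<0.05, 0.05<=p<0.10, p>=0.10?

p-value bracket: 0.05<=p<0.10

Row totals [42, 47, 34], col totals [76, 47], n=123
χ² = (22−25.95)²/25.95 + (20−16.05)²/16.05 + (28−29.04)²/29.04 + (19−17.96)²/17.96 + (26−21.01)²/21.01 + (8−12.99)²/12.99 = 4.7762
df = 2
p-value (upper-tail) = 0.09181
→ bracket: 0.05<=p<0.10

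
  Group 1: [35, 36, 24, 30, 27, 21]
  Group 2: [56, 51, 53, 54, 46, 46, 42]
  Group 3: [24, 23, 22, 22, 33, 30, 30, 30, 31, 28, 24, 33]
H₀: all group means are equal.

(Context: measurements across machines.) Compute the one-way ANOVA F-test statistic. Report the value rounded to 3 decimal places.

test statistic = 49.418

Group means [28.83, 49.71, 27.50], grand mean 34.040
SSB = Σnᵢ(x̄ᵢ−x̄)² = 2395.698; SSW = ΣΣ(x−x̄ᵢ)² = 533.262
MSB = 2395.698/2 = 1197.8490; MSW = 533.262/22 = 24.2392
F = MSB/MSW = 49.4179
df = (2, 22)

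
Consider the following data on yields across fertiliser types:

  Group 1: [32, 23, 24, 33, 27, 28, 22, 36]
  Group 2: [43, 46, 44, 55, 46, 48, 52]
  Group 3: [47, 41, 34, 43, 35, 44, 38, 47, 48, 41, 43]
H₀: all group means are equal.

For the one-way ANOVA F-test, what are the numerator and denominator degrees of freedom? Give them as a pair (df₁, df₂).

degrees of freedom = [2, 23]

k = 3 groups, N = 26 total
df = (k−1, N−k) = (3−1, 26−3) = (2, 23)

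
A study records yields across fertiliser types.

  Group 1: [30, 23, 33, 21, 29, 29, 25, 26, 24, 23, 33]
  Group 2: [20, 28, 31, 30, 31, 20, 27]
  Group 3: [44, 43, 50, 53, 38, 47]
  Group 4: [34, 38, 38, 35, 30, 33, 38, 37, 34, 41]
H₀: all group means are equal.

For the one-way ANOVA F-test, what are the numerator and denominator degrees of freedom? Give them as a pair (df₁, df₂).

degrees of freedom = [3, 30]

k = 4 groups, N = 34 total
df = (k−1, N−k) = (4−1, 34−4) = (3, 30)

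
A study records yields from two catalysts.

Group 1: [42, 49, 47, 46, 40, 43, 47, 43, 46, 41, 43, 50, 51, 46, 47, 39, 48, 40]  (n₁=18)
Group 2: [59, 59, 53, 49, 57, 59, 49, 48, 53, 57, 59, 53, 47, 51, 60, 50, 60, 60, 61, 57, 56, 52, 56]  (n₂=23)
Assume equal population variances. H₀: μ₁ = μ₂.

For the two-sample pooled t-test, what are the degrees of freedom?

df = n₁ + n₂ − 2 = 18 + 23 − 2 = 39

degrees of freedom = 39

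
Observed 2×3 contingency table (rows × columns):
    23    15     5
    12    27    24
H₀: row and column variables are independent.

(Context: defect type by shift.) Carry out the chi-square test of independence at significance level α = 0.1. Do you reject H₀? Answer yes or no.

Row totals [43, 63], col totals [35, 42, 29], n=106
χ² = (23−14.20)²/14.20 + (15−17.04)²/17.04 + (5−11.76)²/11.76 + (12−20.80)²/20.80 + (27−24.96)²/24.96 + (24−17.24)²/17.24 = 16.1348
df = 2
p-value (upper-tail) = 0.00031
At α=0.1: p < α → reject H₀

reject H₀: yes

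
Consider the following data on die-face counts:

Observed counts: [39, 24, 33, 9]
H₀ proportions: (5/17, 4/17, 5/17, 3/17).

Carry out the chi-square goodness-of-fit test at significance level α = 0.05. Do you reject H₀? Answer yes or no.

n = 105; E_i = n·p_i = [30.88, 24.71, 30.88, 18.53]
χ² = (39−30.88)²/30.88 + (24−24.71)²/24.71 + (33−30.88)²/30.88 + (9−18.53)²/18.53 = 7.2000
df = 3
p-value (upper-tail) = 0.06579
At α=0.05: p ≥ α → fail to reject H₀

reject H₀: no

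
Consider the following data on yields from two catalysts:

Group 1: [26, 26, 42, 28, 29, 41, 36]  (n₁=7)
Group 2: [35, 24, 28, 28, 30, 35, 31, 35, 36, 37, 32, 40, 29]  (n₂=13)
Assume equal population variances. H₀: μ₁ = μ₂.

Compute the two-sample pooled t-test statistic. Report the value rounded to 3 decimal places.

x̄₁=32.571, s₁=6.973, n₁=7
x̄₂=32.308, s₂=4.479, n₂=13
s_p² = [6·6.973² + 12·4.479²]/18 = 29.5824
SE = √(s_p²·(1/7+1/13)) = 2.5498
t = (32.571−32.308)/2.5498 = 0.1034
df = 18

test statistic = 0.103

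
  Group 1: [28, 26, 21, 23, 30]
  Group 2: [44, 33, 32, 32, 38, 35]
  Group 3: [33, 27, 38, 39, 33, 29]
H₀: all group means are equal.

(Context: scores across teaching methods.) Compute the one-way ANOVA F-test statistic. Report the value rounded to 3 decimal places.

Group means [25.60, 35.67, 33.17], grand mean 31.824
SSB = Σnᵢ(x̄ᵢ−x̄)² = 293.104; SSW = ΣΣ(x−x̄ᵢ)² = 275.367
MSB = 293.104/2 = 146.5520; MSW = 275.367/14 = 19.6690
F = MSB/MSW = 7.4509
df = (2, 14)

test statistic = 7.451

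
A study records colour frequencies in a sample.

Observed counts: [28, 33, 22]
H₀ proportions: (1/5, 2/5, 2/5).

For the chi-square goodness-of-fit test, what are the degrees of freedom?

df = k − 1 = 3 − 1 = 2

degrees of freedom = 2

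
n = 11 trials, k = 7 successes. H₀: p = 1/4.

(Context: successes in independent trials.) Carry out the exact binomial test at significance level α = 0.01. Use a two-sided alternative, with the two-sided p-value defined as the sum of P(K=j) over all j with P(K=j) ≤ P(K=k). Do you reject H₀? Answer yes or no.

reject H₀: yes

Exact binomial: n=11, k=7, p₀=1/4=0.2500
P(X=j) = C(n,j)·p₀^j·(1−p₀)^(n−j); p = Σ P(X=j) over j with P(X=j) ≤ P(X=7)
p-value (two-sided) = 0.00756
At α=0.01: p < α → reject H₀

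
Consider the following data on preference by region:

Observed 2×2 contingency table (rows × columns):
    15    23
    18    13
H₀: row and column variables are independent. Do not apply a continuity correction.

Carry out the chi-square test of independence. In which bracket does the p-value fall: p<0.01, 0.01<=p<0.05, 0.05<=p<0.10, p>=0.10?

Row totals [38, 31], col totals [33, 36], n=69
χ² = (15−18.17)²/18.17 + (23−19.83)²/19.83 + (18−14.83)²/14.83 + (13−16.17)²/16.17 = 2.3647
df = 1
p-value (upper-tail) = 0.12411
→ bracket: p>=0.10

p-value bracket: p>=0.10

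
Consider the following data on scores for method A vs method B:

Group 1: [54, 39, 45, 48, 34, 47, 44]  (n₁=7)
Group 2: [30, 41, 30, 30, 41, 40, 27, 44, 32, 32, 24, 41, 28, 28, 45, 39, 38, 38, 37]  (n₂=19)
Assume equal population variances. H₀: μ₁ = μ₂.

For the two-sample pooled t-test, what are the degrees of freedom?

degrees of freedom = 24

df = n₁ + n₂ − 2 = 7 + 19 − 2 = 24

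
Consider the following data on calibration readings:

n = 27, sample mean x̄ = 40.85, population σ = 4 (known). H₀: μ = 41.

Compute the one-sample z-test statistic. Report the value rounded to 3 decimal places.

test statistic = -0.195

SE = σ/√n = 4/√27 = 0.7698
z = (x̄−μ₀)/SE = (40.85−41)/0.7698 = -0.1949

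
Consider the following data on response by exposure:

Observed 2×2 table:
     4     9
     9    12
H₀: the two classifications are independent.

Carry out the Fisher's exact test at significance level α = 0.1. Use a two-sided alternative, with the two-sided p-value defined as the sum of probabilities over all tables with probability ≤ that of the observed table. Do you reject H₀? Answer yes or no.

Margins: r₁=13, r₂=21, c₁=13, c₂=21, n=34
p_obs = C(13,4)·C(21,9)/C(34,13); sum pmf over tables with pmf ≤ p_obs
p-value (two-sided) = 0.71778
At α=0.1: p ≥ α → fail to reject H₀

reject H₀: no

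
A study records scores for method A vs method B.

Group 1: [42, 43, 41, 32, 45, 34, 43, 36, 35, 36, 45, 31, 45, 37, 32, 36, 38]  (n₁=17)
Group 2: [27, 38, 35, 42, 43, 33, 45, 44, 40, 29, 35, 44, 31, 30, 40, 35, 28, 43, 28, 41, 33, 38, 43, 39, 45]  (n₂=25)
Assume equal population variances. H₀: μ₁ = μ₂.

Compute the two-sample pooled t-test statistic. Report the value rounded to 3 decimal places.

x̄₁=38.294, s₁=4.870, n₁=17
x̄₂=37.160, s₂=5.963, n₂=25
s_p² = [16·4.870² + 24·5.963²]/40 = 30.8222
SE = √(s_p²·(1/17+1/25)) = 1.7453
t = (38.294−37.160)/1.7453 = 0.6498
df = 40

test statistic = 0.650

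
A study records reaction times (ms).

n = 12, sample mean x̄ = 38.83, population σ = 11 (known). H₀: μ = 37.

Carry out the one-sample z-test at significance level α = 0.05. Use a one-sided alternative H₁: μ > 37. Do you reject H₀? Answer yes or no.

reject H₀: no

SE = σ/√n = 11/√12 = 3.1754
z = (x̄−μ₀)/SE = (38.83−37)/3.1754 = 0.5763
p-value (one-sided, H₁ greater) = 0.28221
At α=0.05: p ≥ α → fail to reject H₀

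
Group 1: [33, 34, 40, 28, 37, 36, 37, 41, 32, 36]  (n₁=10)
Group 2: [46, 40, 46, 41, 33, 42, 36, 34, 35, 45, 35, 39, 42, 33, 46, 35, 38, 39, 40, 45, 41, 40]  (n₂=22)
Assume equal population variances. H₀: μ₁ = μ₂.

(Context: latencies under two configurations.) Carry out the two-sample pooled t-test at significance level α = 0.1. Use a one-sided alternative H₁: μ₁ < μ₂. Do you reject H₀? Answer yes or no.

x̄₁=35.400, s₁=3.836, n₁=10
x̄₂=39.591, s₂=4.339, n₂=22
s_p² = [9·3.836² + 21·4.339²]/30 = 17.5906
SE = √(s_p²·(1/10+1/22)) = 1.5996
t = (35.400−39.591)/1.5996 = -2.6200
df = 30
p-value (one-sided, H₁ less) = 0.00683
At α=0.1: p < α → reject H₀

reject H₀: yes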